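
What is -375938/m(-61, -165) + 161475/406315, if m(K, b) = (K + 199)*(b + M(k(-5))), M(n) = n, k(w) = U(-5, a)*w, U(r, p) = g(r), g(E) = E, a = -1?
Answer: 2226699221/112142940 ≈ 19.856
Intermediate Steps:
U(r, p) = r
k(w) = -5*w
m(K, b) = (25 + b)*(199 + K) (m(K, b) = (K + 199)*(b - 5*(-5)) = (199 + K)*(b + 25) = (199 + K)*(25 + b) = (25 + b)*(199 + K))
-375938/m(-61, -165) + 161475/406315 = -375938/(4975 + 25*(-61) + 199*(-165) - 61*(-165)) + 161475/406315 = -375938/(4975 - 1525 - 32835 + 10065) + 161475*(1/406315) = -375938/(-19320) + 32295/81263 = -375938*(-1/19320) + 32295/81263 = 187969/9660 + 32295/81263 = 2226699221/112142940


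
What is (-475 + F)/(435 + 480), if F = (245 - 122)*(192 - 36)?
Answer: 18713/915 ≈ 20.451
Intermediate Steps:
F = 19188 (F = 123*156 = 19188)
(-475 + F)/(435 + 480) = (-475 + 19188)/(435 + 480) = 18713/915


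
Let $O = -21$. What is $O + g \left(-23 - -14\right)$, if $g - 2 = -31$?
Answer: $240$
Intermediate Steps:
$g = -29$ ($g = 2 - 31 = -29$)
$O + g \left(-23 - -14\right) = -21 - 29 \left(-23 - -14\right) = -21 - 29 \left(-23 + 14\right) = -21 - -261 = -21 + 261 = 240$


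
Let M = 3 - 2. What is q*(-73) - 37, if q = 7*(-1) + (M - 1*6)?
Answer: 839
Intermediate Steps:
M = 1
q = -12 (q = 7*(-1) + (1 - 1*6) = -7 + (1 - 6) = -7 - 5 = -12)
q*(-73) - 37 = -12*(-73) - 37 = 876 - 37 = 839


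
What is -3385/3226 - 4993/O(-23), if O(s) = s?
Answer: 16029563/74198 ≈ 216.04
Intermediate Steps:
-3385/3226 - 4993/O(-23) = -3385/3226 - 4993/(-23) = -3385*1/3226 - 4993*(-1/23) = -3385/3226 + 4993/23 = 16029563/74198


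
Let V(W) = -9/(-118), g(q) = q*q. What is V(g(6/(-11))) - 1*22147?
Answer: -2613337/118 ≈ -22147.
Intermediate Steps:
g(q) = q²
V(W) = 9/118 (V(W) = -9*(-1/118) = 9/118)
V(g(6/(-11))) - 1*22147 = 9/118 - 1*22147 = 9/118 - 22147 = -2613337/118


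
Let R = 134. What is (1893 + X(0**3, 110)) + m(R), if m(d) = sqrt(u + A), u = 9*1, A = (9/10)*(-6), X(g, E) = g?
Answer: 1893 + 3*sqrt(10)/5 ≈ 1894.9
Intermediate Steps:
A = -27/5 (A = (9*(1/10))*(-6) = (9/10)*(-6) = -27/5 ≈ -5.4000)
u = 9
m(d) = 3*sqrt(10)/5 (m(d) = sqrt(9 - 27/5) = sqrt(18/5) = 3*sqrt(10)/5)
(1893 + X(0**3, 110)) + m(R) = (1893 + 0**3) + 3*sqrt(10)/5 = (1893 + 0) + 3*sqrt(10)/5 = 1893 + 3*sqrt(10)/5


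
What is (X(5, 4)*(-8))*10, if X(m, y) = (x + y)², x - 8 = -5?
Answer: -3920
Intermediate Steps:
x = 3 (x = 8 - 5 = 3)
X(m, y) = (3 + y)²
(X(5, 4)*(-8))*10 = ((3 + 4)²*(-8))*10 = (7²*(-8))*10 = (49*(-8))*10 = -392*10 = -3920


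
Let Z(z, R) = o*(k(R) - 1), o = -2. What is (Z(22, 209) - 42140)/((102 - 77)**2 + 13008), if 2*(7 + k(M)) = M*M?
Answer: -85805/13633 ≈ -6.2939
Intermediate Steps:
k(M) = -7 + M**2/2 (k(M) = -7 + (M*M)/2 = -7 + M**2/2)
Z(z, R) = 16 - R**2 (Z(z, R) = -2*((-7 + R**2/2) - 1) = -2*(-8 + R**2/2) = 16 - R**2)
(Z(22, 209) - 42140)/((102 - 77)**2 + 13008) = ((16 - 1*209**2) - 42140)/((102 - 77)**2 + 13008) = ((16 - 1*43681) - 42140)/(25**2 + 13008) = ((16 - 43681) - 42140)/(625 + 13008) = (-43665 - 42140)/13633 = -85805*1/13633 = -85805/13633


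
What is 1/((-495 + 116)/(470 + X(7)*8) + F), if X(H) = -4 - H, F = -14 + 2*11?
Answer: 382/2677 ≈ 0.14270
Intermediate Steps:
F = 8 (F = -14 + 22 = 8)
1/((-495 + 116)/(470 + X(7)*8) + F) = 1/((-495 + 116)/(470 + (-4 - 1*7)*8) + 8) = 1/(-379/(470 + (-4 - 7)*8) + 8) = 1/(-379/(470 - 11*8) + 8) = 1/(-379/(470 - 88) + 8) = 1/(-379/382 + 8) = 1/(2677/382) = 382/2677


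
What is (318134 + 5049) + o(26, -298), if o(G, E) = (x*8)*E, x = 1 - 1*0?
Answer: 320799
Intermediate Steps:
x = 1 (x = 1 + 0 = 1)
o(G, E) = 8*E (o(G, E) = (1*8)*E = 8*E)
(318134 + 5049) + o(26, -298) = (318134 + 5049) + 8*(-298) = 323183 - 2384 = 320799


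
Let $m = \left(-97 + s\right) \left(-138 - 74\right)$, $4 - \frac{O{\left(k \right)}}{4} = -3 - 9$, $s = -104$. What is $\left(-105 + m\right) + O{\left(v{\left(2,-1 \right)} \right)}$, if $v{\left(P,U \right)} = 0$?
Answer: $42571$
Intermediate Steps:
$O{\left(k \right)} = 64$ ($O{\left(k \right)} = 16 - 4 \left(-3 - 9\right) = 16 - -48 = 16 + 48 = 64$)
$m = 42612$ ($m = \left(-97 - 104\right) \left(-138 - 74\right) = \left(-201\right) \left(-212\right) = 42612$)
$\left(-105 + m\right) + O{\left(v{\left(2,-1 \right)} \right)} = \left(-105 + 42612\right) + 64 = 42507 + 64 = 42571$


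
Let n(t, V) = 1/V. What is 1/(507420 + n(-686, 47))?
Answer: 47/23848741 ≈ 1.9708e-6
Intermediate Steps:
1/(507420 + n(-686, 47)) = 1/(507420 + 1/47) = 1/(23848741/47) = 47/23848741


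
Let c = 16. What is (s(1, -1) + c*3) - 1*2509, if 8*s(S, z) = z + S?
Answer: -2461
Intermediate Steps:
s(S, z) = S/8 + z/8 (s(S, z) = (z + S)/8 = (S + z)/8 = S/8 + z/8)
(s(1, -1) + c*3) - 1*2509 = (((⅛)*1 + (⅛)*(-1)) + 16*3) - 1*2509 = ((⅛ - ⅛) + 48) - 2509 = (0 + 48) - 2509 = 48 - 2509 = -2461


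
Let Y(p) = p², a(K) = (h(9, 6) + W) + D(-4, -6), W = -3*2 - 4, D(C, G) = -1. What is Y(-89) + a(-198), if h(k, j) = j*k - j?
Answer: 7958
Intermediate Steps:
W = -10 (W = -6 - 4 = -10)
h(k, j) = -j + j*k
a(K) = 37 (a(K) = (6*(-1 + 9) - 10) - 1 = (6*8 - 10) - 1 = (48 - 10) - 1 = 38 - 1 = 37)
Y(-89) + a(-198) = (-89)² + 37 = 7921 + 37 = 7958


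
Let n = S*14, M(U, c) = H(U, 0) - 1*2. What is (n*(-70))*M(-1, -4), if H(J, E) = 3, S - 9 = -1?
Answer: -7840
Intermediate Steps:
S = 8 (S = 9 - 1 = 8)
M(U, c) = 1 (M(U, c) = 3 - 1*2 = 3 - 2 = 1)
n = 112 (n = 8*14 = 112)
(n*(-70))*M(-1, -4) = (112*(-70))*1 = -7840*1 = -7840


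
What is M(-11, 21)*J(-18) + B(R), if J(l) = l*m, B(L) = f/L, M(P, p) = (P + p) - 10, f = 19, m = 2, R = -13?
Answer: -19/13 ≈ -1.4615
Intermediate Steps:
M(P, p) = -10 + P + p
B(L) = 19/L
J(l) = 2*l (J(l) = l*2 = 2*l)
M(-11, 21)*J(-18) + B(R) = (-10 - 11 + 21)*(2*(-18)) + 19/(-13) = 0*(-36) + 19*(-1/13) = 0 - 19/13 = -19/13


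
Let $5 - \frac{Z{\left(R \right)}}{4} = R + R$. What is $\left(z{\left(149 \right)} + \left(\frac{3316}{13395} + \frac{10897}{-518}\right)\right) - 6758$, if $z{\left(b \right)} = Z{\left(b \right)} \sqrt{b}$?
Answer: $- \frac{47035374007}{6938610} - 1172 \sqrt{149} \approx -21085.0$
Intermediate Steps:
$Z{\left(R \right)} = 20 - 8 R$ ($Z{\left(R \right)} = 20 - 4 \left(R + R\right) = 20 - 4 \cdot 2 R = 20 - 8 R$)
$z{\left(b \right)} = \sqrt{b} \left(20 - 8 b\right)$ ($z{\left(b \right)} = \left(20 - 8 b\right) \sqrt{b} = \sqrt{b} \left(20 - 8 b\right)$)
$\left(z{\left(149 \right)} + \left(\frac{3316}{13395} + \frac{10897}{-518}\right)\right) - 6758 = \left(\sqrt{149} \left(20 - 1192\right) + \left(\frac{3316}{13395} + \frac{10897}{-518}\right)\right) - 6758 = \left(\sqrt{149} \left(20 - 1192\right) + \left(3316 \cdot \frac{1}{13395} + 10897 \left(- \frac{1}{518}\right)\right)\right) - 6758 = \left(\sqrt{149} \left(-1172\right) + \left(\frac{3316}{13395} - \frac{10897}{518}\right)\right) - 6758 = \left(- 1172 \sqrt{149} - \frac{144247627}{6938610}\right) - 6758 = \left(- \frac{144247627}{6938610} - 1172 \sqrt{149}\right) - 6758 = - \frac{47035374007}{6938610} - 1172 \sqrt{149}$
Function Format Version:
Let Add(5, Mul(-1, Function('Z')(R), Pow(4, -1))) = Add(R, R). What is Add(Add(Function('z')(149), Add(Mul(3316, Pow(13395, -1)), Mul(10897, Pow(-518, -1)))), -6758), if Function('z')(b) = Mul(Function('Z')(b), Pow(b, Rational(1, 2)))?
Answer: Add(Rational(-47035374007, 6938610), Mul(-1172, Pow(149, Rational(1, 2)))) ≈ -21085.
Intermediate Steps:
Function('Z')(R) = Add(20, Mul(-8, R)) (Function('Z')(R) = Add(20, Mul(-4, Add(R, R))) = Add(20, Mul(-4, Mul(2, R))) = Add(20, Mul(-8, R)))
Function('z')(b) = Mul(Pow(b, Rational(1, 2)), Add(20, Mul(-8, b))) (Function('z')(b) = Mul(Add(20, Mul(-8, b)), Pow(b, Rational(1, 2))) = Mul(Pow(b, Rational(1, 2)), Add(20, Mul(-8, b))))
Add(Add(Function('z')(149), Add(Mul(3316, Pow(13395, -1)), Mul(10897, Pow(-518, -1)))), -6758) = Add(Add(Mul(Pow(149, Rational(1, 2)), Add(20, Mul(-8, 149))), Add(Mul(3316, Pow(13395, -1)), Mul(10897, Pow(-518, -1)))), -6758) = Add(Add(Mul(Pow(149, Rational(1, 2)), Add(20, -1192)), Add(Mul(3316, Rational(1, 13395)), Mul(10897, Rational(-1, 518)))), -6758) = Add(Add(Mul(Pow(149, Rational(1, 2)), -1172), Add(Rational(3316, 13395), Rational(-10897, 518))), -6758) = Add(Add(Mul(-1172, Pow(149, Rational(1, 2))), Rational(-144247627, 6938610)), -6758) = Add(Add(Rational(-144247627, 6938610), Mul(-1172, Pow(149, Rational(1, 2)))), -6758) = Add(Rational(-47035374007, 6938610), Mul(-1172, Pow(149, Rational(1, 2))))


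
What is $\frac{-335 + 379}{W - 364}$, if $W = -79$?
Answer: $- \frac{44}{443} \approx -0.099323$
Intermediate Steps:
$\frac{-335 + 379}{W - 364} = \frac{-335 + 379}{-79 - 364} = \frac{44}{-443} = 44 \left(- \frac{1}{443}\right) = - \frac{44}{443}$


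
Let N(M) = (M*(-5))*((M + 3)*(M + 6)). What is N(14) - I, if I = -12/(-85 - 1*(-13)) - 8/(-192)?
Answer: -571205/24 ≈ -23800.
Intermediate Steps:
I = 5/24 (I = -12/(-85 + 13) - 8*(-1/192) = -12/(-72) + 1/24 = -12*(-1/72) + 1/24 = ⅙ + 1/24 = 5/24 ≈ 0.20833)
N(M) = -5*M*(3 + M)*(6 + M) (N(M) = (-5*M)*((3 + M)*(6 + M)) = -5*M*(3 + M)*(6 + M))
N(14) - I = -5*14*(18 + 14² + 9*14) - 1*5/24 = -5*14*(18 + 196 + 126) - 5/24 = -5*14*340 - 5/24 = -23800 - 5/24 = -571205/24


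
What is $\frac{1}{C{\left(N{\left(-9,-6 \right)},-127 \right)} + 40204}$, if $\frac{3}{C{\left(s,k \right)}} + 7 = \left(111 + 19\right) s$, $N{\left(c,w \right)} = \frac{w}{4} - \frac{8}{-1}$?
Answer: $\frac{838}{33690955} \approx 2.4873 \cdot 10^{-5}$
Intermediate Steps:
$N{\left(c,w \right)} = 8 + \frac{w}{4}$ ($N{\left(c,w \right)} = w \frac{1}{4} - -8 = \frac{w}{4} + 8 = 8 + \frac{w}{4}$)
$C{\left(s,k \right)} = \frac{3}{-7 + 130 s}$ ($C{\left(s,k \right)} = \frac{3}{-7 + \left(111 + 19\right) s} = \frac{3}{-7 + 130 s}$)
$\frac{1}{C{\left(N{\left(-9,-6 \right)},-127 \right)} + 40204} = \frac{1}{\frac{3}{-7 + 130 \left(8 + \frac{1}{4} \left(-6\right)\right)} + 40204} = \frac{1}{\frac{3}{-7 + 130 \left(8 - \frac{3}{2}\right)} + 40204} = \frac{1}{\frac{3}{-7 + 130 \cdot \frac{13}{2}} + 40204} = \frac{1}{\frac{3}{-7 + 845} + 40204} = \frac{1}{\frac{3}{838} + 40204} = \frac{1}{\frac{33690955}{838}} = \frac{838}{33690955}$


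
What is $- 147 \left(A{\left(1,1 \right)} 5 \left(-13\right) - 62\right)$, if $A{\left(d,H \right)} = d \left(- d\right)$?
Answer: $-441$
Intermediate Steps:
$A{\left(d,H \right)} = - d^{2}$
$- 147 \left(A{\left(1,1 \right)} 5 \left(-13\right) - 62\right) = - 147 \left(- 1^{2} \cdot 5 \left(-13\right) - 62\right) = - 147 \left(\left(-1\right) 1 \cdot 5 \left(-13\right) - 62\right) = - 147 \left(\left(-1\right) 5 \left(-13\right) - 62\right) = - 147 \left(\left(-5\right) \left(-13\right) - 62\right) = - 147 \left(65 - 62\right) = \left(-147\right) 3 = -441$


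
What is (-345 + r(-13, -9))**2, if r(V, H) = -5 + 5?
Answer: 119025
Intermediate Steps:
r(V, H) = 0
(-345 + r(-13, -9))**2 = (-345 + 0)**2 = (-345)**2 = 119025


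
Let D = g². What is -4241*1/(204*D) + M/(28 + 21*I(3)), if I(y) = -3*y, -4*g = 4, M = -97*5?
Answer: -583861/32844 ≈ -17.777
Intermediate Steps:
M = -485
g = -1 (g = -¼*4 = -1)
D = 1 (D = (-1)² = 1)
-4241*1/(204*D) + M/(28 + 21*I(3)) = -4241/(-12*1*(-17)) - 485/(28 + 21*(-3*3)) = -4241/((-12*(-17))) - 485/(28 + 21*(-9)) = -4241/204 - 485/(28 - 189) = -4241*1/204 - 485/(-161) = -4241/204 - 485*(-1/161) = -4241/204 + 485/161 = -583861/32844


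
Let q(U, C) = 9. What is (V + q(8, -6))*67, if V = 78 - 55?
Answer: 2144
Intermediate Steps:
V = 23
(V + q(8, -6))*67 = (23 + 9)*67 = 32*67 = 2144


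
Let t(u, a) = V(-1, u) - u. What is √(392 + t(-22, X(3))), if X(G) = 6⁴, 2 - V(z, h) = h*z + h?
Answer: 4*√26 ≈ 20.396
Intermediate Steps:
V(z, h) = 2 - h - h*z (V(z, h) = 2 - (h*z + h) = 2 - (h + h*z) = 2 + (-h - h*z) = 2 - h - h*z)
X(G) = 1296
t(u, a) = 2 - u (t(u, a) = (2 - u - 1*u*(-1)) - u = (2 - u + u) - u = 2 - u)
√(392 + t(-22, X(3))) = √(392 + (2 - 1*(-22))) = √(392 + (2 + 22)) = √(392 + 24) = √416 = 4*√26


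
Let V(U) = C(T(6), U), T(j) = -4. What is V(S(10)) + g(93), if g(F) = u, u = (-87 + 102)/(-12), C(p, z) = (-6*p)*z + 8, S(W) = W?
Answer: 987/4 ≈ 246.75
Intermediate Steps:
C(p, z) = 8 - 6*p*z (C(p, z) = -6*p*z + 8 = 8 - 6*p*z)
V(U) = 8 + 24*U (V(U) = 8 - 6*(-4)*U = 8 + 24*U)
u = -5/4 (u = 15*(-1/12) = -5/4 ≈ -1.2500)
g(F) = -5/4
V(S(10)) + g(93) = (8 + 24*10) - 5/4 = (8 + 240) - 5/4 = 248 - 5/4 = 987/4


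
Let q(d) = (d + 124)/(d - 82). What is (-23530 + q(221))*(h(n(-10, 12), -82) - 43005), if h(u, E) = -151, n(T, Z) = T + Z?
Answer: 141134145700/139 ≈ 1.0154e+9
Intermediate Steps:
q(d) = (124 + d)/(-82 + d)
(-23530 + q(221))*(h(n(-10, 12), -82) - 43005) = (-23530 + (124 + 221)/(-82 + 221))*(-151 - 43005) = (-23530 + 345/139)*(-43156) = -3270325/139*(-43156) = 141134145700/139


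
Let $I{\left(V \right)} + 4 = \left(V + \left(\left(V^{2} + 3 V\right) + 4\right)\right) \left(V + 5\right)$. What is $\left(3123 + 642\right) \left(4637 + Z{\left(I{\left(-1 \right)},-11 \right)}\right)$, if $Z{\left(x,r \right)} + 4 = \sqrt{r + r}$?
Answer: $17443245 + 3765 i \sqrt{22} \approx 1.7443 \cdot 10^{7} + 17659.0 i$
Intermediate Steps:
$I{\left(V \right)} = -4 + \left(5 + V\right) \left(4 + V^{2} + 4 V\right)$ ($I{\left(V \right)} = -4 + \left(V + \left(\left(V^{2} + 3 V\right) + 4\right)\right) \left(V + 5\right) = -4 + \left(V + \left(4 + V^{2} + 3 V\right)\right) \left(5 + V\right) = -4 + \left(4 + V^{2} + 4 V\right) \left(5 + V\right) = -4 + \left(5 + V\right) \left(4 + V^{2} + 4 V\right)$)
$Z{\left(x,r \right)} = -4 + \sqrt{2} \sqrt{r}$ ($Z{\left(x,r \right)} = -4 + \sqrt{r + r} = -4 + \sqrt{2 r} = -4 + \sqrt{2} \sqrt{r}$)
$\left(3123 + 642\right) \left(4637 + Z{\left(I{\left(-1 \right)},-11 \right)}\right) = \left(3123 + 642\right) \left(4637 - \left(4 - \sqrt{2} \sqrt{-11}\right)\right) = 3765 \left(4637 - \left(4 - \sqrt{2} i \sqrt{11}\right)\right) = 3765 \left(4637 - \left(4 - i \sqrt{22}\right)\right) = 3765 \left(4633 + i \sqrt{22}\right) = 17443245 + 3765 i \sqrt{22}$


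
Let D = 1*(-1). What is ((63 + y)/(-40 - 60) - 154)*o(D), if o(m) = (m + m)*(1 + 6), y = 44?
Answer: 108549/50 ≈ 2171.0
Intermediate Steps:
D = -1
o(m) = 14*m (o(m) = (2*m)*7 = 14*m)
((63 + y)/(-40 - 60) - 154)*o(D) = ((63 + 44)/(-40 - 60) - 154)*(14*(-1)) = (107/(-100) - 154)*(-14) = (107*(-1/100) - 154)*(-14) = (-107/100 - 154)*(-14) = -15507/100*(-14) = 108549/50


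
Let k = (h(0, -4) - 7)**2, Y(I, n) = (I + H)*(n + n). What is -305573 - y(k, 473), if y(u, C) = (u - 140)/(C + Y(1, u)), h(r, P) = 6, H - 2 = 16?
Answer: -156147664/511 ≈ -3.0557e+5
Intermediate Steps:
H = 18 (H = 2 + 16 = 18)
Y(I, n) = 2*n*(18 + I) (Y(I, n) = (I + 18)*(n + n) = (18 + I)*(2*n) = 2*n*(18 + I))
k = 1 (k = (6 - 7)**2 = (-1)**2 = 1)
y(u, C) = (-140 + u)/(C + 38*u) (y(u, C) = (u - 140)/(C + 2*u*(18 + 1)) = (-140 + u)/(C + 2*u*19) = (-140 + u)/(C + 38*u))
-305573 - y(k, 473) = -305573 - (-140 + 1)/(473 + 38*1) = -305573 - (-139)/(473 + 38) = -305573 - (-139)/511 = -305573 - 1*(-139/511) = -305573 + 139/511 = -156147664/511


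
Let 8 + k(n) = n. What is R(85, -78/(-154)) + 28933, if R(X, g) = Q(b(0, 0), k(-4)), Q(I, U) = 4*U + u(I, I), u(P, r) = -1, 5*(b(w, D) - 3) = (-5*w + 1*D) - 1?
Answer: 28884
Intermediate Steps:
k(n) = -8 + n
b(w, D) = 14/5 - w + D/5 (b(w, D) = 3 + ((-5*w + 1*D) - 1)/5 = 3 + ((-5*w + D) - 1)/5 = 3 + ((D - 5*w) - 1)/5 = 3 + (-1 + D - 5*w)/5 = 3 + (-1/5 - w + D/5) = 14/5 - w + D/5)
Q(I, U) = -1 + 4*U (Q(I, U) = 4*U - 1 = -1 + 4*U)
R(X, g) = -49 (R(X, g) = -1 + 4*(-8 - 4) = -1 + 4*(-12) = -1 - 48 = -49)
R(85, -78/(-154)) + 28933 = -49 + 28933 = 28884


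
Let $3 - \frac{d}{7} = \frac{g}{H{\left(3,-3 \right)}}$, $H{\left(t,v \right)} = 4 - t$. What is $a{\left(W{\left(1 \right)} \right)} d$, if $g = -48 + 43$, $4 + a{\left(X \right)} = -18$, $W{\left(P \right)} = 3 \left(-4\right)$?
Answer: $-1232$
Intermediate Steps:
$W{\left(P \right)} = -12$
$a{\left(X \right)} = -22$ ($a{\left(X \right)} = -4 - 18 = -22$)
$g = -5$
$d = 56$ ($d = 21 - 7 \frac{1}{4 - 3} \left(-5\right) = 21 - 7 \cdot 1^{-1} \left(-5\right) = 21 - 7 \cdot 1 \left(-5\right) = 21 - -35 = 21 + 35 = 56$)
$a{\left(W{\left(1 \right)} \right)} d = \left(-22\right) 56 = -1232$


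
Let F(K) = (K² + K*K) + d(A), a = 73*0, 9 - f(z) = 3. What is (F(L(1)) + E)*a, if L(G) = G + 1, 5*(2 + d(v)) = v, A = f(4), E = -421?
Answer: 0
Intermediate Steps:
f(z) = 6 (f(z) = 9 - 1*3 = 9 - 3 = 6)
A = 6
d(v) = -2 + v/5
a = 0
L(G) = 1 + G
F(K) = -⅘ + 2*K² (F(K) = (K² + K*K) + (-2 + (⅕)*6) = (K² + K²) + (-2 + 6/5) = 2*K² - ⅘ = -⅘ + 2*K²)
(F(L(1)) + E)*a = ((-⅘ + 2*(1 + 1)²) - 421)*0 = ((-⅘ + 2*2²) - 421)*0 = ((-⅘ + 2*4) - 421)*0 = ((-⅘ + 8) - 421)*0 = (36/5 - 421)*0 = -2069/5*0 = 0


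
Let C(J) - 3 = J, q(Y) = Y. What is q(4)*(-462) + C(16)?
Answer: -1829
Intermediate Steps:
C(J) = 3 + J
q(4)*(-462) + C(16) = 4*(-462) + (3 + 16) = -1848 + 19 = -1829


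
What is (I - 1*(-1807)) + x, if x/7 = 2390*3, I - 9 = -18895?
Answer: 33111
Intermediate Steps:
I = -18886 (I = 9 - 18895 = -18886)
x = 50190 (x = 7*(2390*3) = 7*7170 = 50190)
(I - 1*(-1807)) + x = (-18886 - 1*(-1807)) + 50190 = (-18886 + 1807) + 50190 = -17079 + 50190 = 33111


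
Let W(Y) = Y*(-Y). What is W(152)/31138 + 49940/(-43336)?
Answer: -319533333/168674546 ≈ -1.8944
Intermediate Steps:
W(Y) = -Y**2
W(152)/31138 + 49940/(-43336) = -1*152**2/31138 + 49940/(-43336) = -1*23104*(1/31138) + 49940*(-1/43336) = -23104*1/31138 - 12485/10834 = -11552/15569 - 12485/10834 = -319533333/168674546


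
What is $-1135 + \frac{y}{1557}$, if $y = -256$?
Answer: $- \frac{1767451}{1557} \approx -1135.2$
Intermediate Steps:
$-1135 + \frac{y}{1557} = -1135 + \frac{1}{1557} \left(-256\right) = -1135 - \frac{256}{1557} = - \frac{1767451}{1557}$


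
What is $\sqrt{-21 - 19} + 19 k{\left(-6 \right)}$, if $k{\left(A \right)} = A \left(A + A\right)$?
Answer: $1368 + 2 i \sqrt{10} \approx 1368.0 + 6.3246 i$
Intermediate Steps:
$k{\left(A \right)} = 2 A^{2}$ ($k{\left(A \right)} = A 2 A = 2 A^{2}$)
$\sqrt{-21 - 19} + 19 k{\left(-6 \right)} = \sqrt{-21 - 19} + 19 \cdot 2 \left(-6\right)^{2} = \sqrt{-40} + 19 \cdot 2 \cdot 36 = 2 i \sqrt{10} + 19 \cdot 72 = 2 i \sqrt{10} + 1368 = 1368 + 2 i \sqrt{10}$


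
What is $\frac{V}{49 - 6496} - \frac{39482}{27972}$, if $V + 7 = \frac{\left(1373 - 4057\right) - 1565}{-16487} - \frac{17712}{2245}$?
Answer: $- \frac{31994003924243}{22703449234590} \approx -1.4092$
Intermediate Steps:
$V = - \frac{541571944}{37013315}$ ($V = -7 - \left(\frac{17712}{2245} - \frac{\left(1373 - 4057\right) - 1565}{-16487}\right) = -7 - \left(\frac{17712}{2245} - \left(-2684 - 1565\right) \left(- \frac{1}{16487}\right)\right) = -7 - \frac{282478739}{37013315} = - \frac{541571944}{37013315} \approx -14.632$)
$\frac{V}{49 - 6496} - \frac{39482}{27972} = - \frac{541571944}{37013315 \left(49 - 6496\right)} - \frac{39482}{27972} = - \frac{541571944}{37013315 \left(49 - 6496\right)} - \frac{19741}{13986} = - \frac{541571944}{37013315 \left(-6447\right)} - \frac{19741}{13986} = \left(- \frac{541571944}{37013315}\right) \left(- \frac{1}{6447}\right) - \frac{19741}{13986} = \frac{541571944}{238624841805} - \frac{19741}{13986} = - \frac{31994003924243}{22703449234590}$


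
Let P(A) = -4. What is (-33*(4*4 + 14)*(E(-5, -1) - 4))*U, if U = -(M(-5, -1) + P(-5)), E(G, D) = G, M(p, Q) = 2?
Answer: 17820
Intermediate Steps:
U = 2 (U = -(2 - 4) = -1*(-2) = 2)
(-33*(4*4 + 14)*(E(-5, -1) - 4))*U = -33*(4*4 + 14)*(-5 - 4)*2 = -33*(16 + 14)*(-9)*2 = -990*(-9)*2 = -33*(-270)*2 = 8910*2 = 17820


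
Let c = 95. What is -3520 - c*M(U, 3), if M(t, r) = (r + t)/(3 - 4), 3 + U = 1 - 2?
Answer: -3615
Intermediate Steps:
U = -4 (U = -3 + (1 - 2) = -3 - 1 = -4)
M(t, r) = -r - t (M(t, r) = (r + t)/(-1) = (r + t)*(-1) = -r - t)
-3520 - c*M(U, 3) = -3520 - 95*(-1*3 - 1*(-4)) = -3520 - 95*(-3 + 4) = -3520 - 95 = -3615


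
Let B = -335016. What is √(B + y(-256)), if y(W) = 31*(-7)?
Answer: I*√335233 ≈ 578.99*I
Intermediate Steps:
y(W) = -217
√(B + y(-256)) = √(-335016 - 217) = √(-335233) = I*√335233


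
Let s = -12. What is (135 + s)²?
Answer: 15129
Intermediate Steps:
(135 + s)² = (135 - 12)² = 123² = 15129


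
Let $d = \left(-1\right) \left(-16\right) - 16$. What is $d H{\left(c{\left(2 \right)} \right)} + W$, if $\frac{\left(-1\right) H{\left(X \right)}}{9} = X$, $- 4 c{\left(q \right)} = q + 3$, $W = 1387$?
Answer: $1387$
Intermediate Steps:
$c{\left(q \right)} = - \frac{3}{4} - \frac{q}{4}$ ($c{\left(q \right)} = - \frac{q + 3}{4} = - \frac{3 + q}{4} = - \frac{3}{4} - \frac{q}{4}$)
$H{\left(X \right)} = - 9 X$
$d = 0$ ($d = 16 - 16 = 0$)
$d H{\left(c{\left(2 \right)} \right)} + W = 0 \left(- 9 \left(- \frac{3}{4} - \frac{1}{2}\right)\right) + 1387 = 0 \left(\left(-9\right) \left(- \frac{5}{4}\right)\right) + 1387 = 0 \cdot \frac{45}{4} + 1387 = 0 + 1387 = 1387$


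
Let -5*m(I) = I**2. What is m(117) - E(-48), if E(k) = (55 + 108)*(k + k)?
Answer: 64551/5 ≈ 12910.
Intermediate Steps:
m(I) = -I**2/5
E(k) = 326*k (E(k) = 163*(2*k) = 326*k)
m(117) - E(-48) = -1/5*117**2 - 326*(-48) = -1/5*13689 - 1*(-15648) = -13689/5 + 15648 = 64551/5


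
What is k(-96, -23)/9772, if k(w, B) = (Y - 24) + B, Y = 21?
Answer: -13/4886 ≈ -0.0026607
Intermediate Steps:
k(w, B) = -3 + B (k(w, B) = (21 - 24) + B = -3 + B)
k(-96, -23)/9772 = (-3 - 23)/9772 = -26*1/9772 = -13/4886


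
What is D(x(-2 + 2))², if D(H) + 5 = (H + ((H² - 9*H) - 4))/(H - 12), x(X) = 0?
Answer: 196/9 ≈ 21.778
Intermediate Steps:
D(H) = -5 + (-4 + H² - 8*H)/(-12 + H) (D(H) = -5 + (H + ((H² - 9*H) - 4))/(H - 12) = -5 + (H + (-4 + H² - 9*H))/(-12 + H) = -5 + (-4 + H² - 8*H)/(-12 + H))
D(x(-2 + 2))² = ((56 + 0² - 13*0)/(-12 + 0))² = ((56 + 0 + 0)/(-12))² = (-1/12*56)² = (-14/3)² = 196/9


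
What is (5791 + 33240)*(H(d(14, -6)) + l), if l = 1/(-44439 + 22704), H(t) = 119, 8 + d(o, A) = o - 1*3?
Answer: 4389229408/945 ≈ 4.6447e+6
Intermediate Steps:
d(o, A) = -11 + o (d(o, A) = -8 + (o - 1*3) = -8 + (o - 3) = -8 + (-3 + o) = -11 + o)
l = -1/21735 (l = 1/(-21735) = -1/21735 ≈ -4.6009e-5)
(5791 + 33240)*(H(d(14, -6)) + l) = (5791 + 33240)*(119 - 1/21735) = 39031*(2586464/21735) = 4389229408/945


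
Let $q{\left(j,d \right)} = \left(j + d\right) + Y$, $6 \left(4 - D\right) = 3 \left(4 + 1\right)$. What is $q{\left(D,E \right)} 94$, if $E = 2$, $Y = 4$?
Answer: $705$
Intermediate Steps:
$D = \frac{3}{2}$ ($D = 4 - \frac{3 \left(4 + 1\right)}{6} = 4 - \frac{3 \cdot 5}{6} = 4 - \frac{5}{2} = \frac{3}{2} \approx 1.5$)
$q{\left(j,d \right)} = 4 + d + j$ ($q{\left(j,d \right)} = \left(j + d\right) + 4 = \left(d + j\right) + 4 = 4 + d + j$)
$q{\left(D,E \right)} 94 = \left(4 + 2 + \frac{3}{2}\right) 94 = \frac{15}{2} \cdot 94 = 705$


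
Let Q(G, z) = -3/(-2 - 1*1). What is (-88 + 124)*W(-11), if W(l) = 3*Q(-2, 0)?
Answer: 108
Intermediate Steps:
Q(G, z) = 1 (Q(G, z) = -3/(-2 - 1) = -3/(-3) = -3*(-⅓) = 1)
W(l) = 3 (W(l) = 3*1 = 3)
(-88 + 124)*W(-11) = (-88 + 124)*3 = 36*3 = 108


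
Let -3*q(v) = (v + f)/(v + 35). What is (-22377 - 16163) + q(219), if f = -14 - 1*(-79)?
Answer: -14683882/381 ≈ -38540.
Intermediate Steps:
f = 65 (f = -14 + 79 = 65)
q(v) = -(65 + v)/(3*(35 + v)) (q(v) = -(v + 65)/(3*(v + 35)) = -(65 + v)/(3*(35 + v)))
(-22377 - 16163) + q(219) = (-22377 - 16163) + (-65 - 1*219)/(3*(35 + 219)) = -38540 + (⅓)*(-65 - 219)/254 = -38540 + (⅓)*(1/254)*(-284) = -38540 - 142/381 = -14683882/381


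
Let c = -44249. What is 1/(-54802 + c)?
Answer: -1/99051 ≈ -1.0096e-5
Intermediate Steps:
1/(-54802 + c) = 1/(-54802 - 44249) = 1/(-99051) = -1/99051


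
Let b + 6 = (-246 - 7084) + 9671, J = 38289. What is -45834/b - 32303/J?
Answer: -1830365531/89404815 ≈ -20.473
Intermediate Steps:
b = 2335 (b = -6 + ((-246 - 7084) + 9671) = -6 + (-7330 + 9671) = -6 + 2341 = 2335)
-45834/b - 32303/J = -45834/2335 - 32303/38289 = -1830365531/89404815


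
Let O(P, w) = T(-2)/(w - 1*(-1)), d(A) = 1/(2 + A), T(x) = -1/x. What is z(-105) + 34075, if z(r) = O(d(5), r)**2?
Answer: 1474220801/43264 ≈ 34075.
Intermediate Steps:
O(P, w) = 1/(2*(1 + w)) (O(P, w) = (-1/(-2))/(w - 1*(-1)) = (-1*(-1/2))/(w + 1) = 1/(2*(1 + w)))
z(r) = 1/(4*(1 + r)**2) (z(r) = (1/(2*(1 + r)))**2 = 1/(4*(1 + r)**2))
z(-105) + 34075 = 1/(4*(1 - 105)**2) + 34075 = (1/4)/(-104)**2 + 34075 = (1/4)*(1/10816) + 34075 = 1/43264 + 34075 = 1474220801/43264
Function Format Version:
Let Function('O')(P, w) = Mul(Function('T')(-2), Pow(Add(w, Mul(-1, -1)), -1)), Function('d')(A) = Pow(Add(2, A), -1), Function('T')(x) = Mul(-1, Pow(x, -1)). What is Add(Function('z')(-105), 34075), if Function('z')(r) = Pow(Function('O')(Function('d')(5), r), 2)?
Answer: Rational(1474220801, 43264) ≈ 34075.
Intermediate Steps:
Function('O')(P, w) = Mul(Rational(1, 2), Pow(Add(1, w), -1)) (Function('O')(P, w) = Mul(Mul(-1, Pow(-2, -1)), Pow(Add(w, Mul(-1, -1)), -1)) = Mul(Mul(-1, Rational(-1, 2)), Pow(Add(w, 1), -1)) = Mul(Rational(1, 2), Pow(Add(1, w), -1)))
Function('z')(r) = Mul(Rational(1, 4), Pow(Add(1, r), -2)) (Function('z')(r) = Pow(Mul(Rational(1, 2), Pow(Add(1, r), -1)), 2) = Mul(Rational(1, 4), Pow(Add(1, r), -2)))
Add(Function('z')(-105), 34075) = Add(Mul(Rational(1, 4), Pow(Add(1, -105), -2)), 34075) = Add(Mul(Rational(1, 4), Pow(-104, -2)), 34075) = Add(Mul(Rational(1, 4), Rational(1, 10816)), 34075) = Add(Rational(1, 43264), 34075) = Rational(1474220801, 43264)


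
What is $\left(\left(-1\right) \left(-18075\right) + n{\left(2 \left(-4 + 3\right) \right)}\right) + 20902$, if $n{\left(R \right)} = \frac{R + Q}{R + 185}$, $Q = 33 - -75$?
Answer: $\frac{7132897}{183} \approx 38978.0$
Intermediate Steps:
$Q = 108$ ($Q = 33 + 75 = 108$)
$n{\left(R \right)} = \frac{108 + R}{185 + R}$ ($n{\left(R \right)} = \frac{R + 108}{R + 185} = \frac{108 + R}{185 + R}$)
$\left(\left(-1\right) \left(-18075\right) + n{\left(2 \left(-4 + 3\right) \right)}\right) + 20902 = \left(\left(-1\right) \left(-18075\right) + \frac{108 + 2 \left(-4 + 3\right)}{185 + 2 \left(-4 + 3\right)}\right) + 20902 = \left(18075 + \frac{108 + 2 \left(-1\right)}{185 + 2 \left(-1\right)}\right) + 20902 = \left(18075 + \frac{108 - 2}{185 - 2}\right) + 20902 = \left(18075 + \frac{1}{183} \cdot 106\right) + 20902 = \left(18075 + \frac{106}{183}\right) + 20902 = \frac{3307831}{183} + 20902 = \frac{7132897}{183}$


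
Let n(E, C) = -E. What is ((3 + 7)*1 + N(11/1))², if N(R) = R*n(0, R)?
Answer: 100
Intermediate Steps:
N(R) = 0 (N(R) = R*(-1*0) = R*0 = 0)
((3 + 7)*1 + N(11/1))² = ((3 + 7)*1 + 0)² = (10*1 + 0)² = (10 + 0)² = 10² = 100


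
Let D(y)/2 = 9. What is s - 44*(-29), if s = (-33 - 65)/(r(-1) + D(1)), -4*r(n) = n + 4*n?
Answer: 13980/11 ≈ 1270.9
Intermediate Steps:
D(y) = 18 (D(y) = 2*9 = 18)
r(n) = -5*n/4 (r(n) = -(n + 4*n)/4 = -5*n/4)
s = -56/11 (s = (-33 - 65)/(-5/4*(-1) + 18) = -98/(5/4 + 18) = -98/77/4 = -98*4/77 = -56/11 ≈ -5.0909)
s - 44*(-29) = -56/11 - 44*(-29) = -56/11 + 1276 = 13980/11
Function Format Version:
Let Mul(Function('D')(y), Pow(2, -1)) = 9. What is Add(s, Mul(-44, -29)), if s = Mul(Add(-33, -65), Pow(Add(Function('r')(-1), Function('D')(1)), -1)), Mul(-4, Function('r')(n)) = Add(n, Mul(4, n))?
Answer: Rational(13980, 11) ≈ 1270.9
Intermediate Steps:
Function('D')(y) = 18 (Function('D')(y) = Mul(2, 9) = 18)
Function('r')(n) = Mul(Rational(-5, 4), n) (Function('r')(n) = Mul(Rational(-1, 4), Add(n, Mul(4, n))) = Mul(Rational(-1, 4), Mul(5, n)) = Mul(Rational(-5, 4), n))
s = Rational(-56, 11) (s = Mul(Add(-33, -65), Pow(Add(Mul(Rational(-5, 4), -1), 18), -1)) = Mul(-98, Pow(Add(Rational(5, 4), 18), -1)) = Mul(-98, Pow(Rational(77, 4), -1)) = Mul(-98, Rational(4, 77)) = Rational(-56, 11) ≈ -5.0909)
Add(s, Mul(-44, -29)) = Add(Rational(-56, 11), Mul(-44, -29)) = Add(Rational(-56, 11), 1276) = Rational(13980, 11)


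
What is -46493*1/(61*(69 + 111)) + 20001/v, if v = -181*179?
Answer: -1725937687/355741020 ≈ -4.8517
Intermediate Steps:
v = -32399
-46493*1/(61*(69 + 111)) + 20001/v = -46493*1/(61*(69 + 111)) + 20001/(-32399) = -46493/(180*61) + 20001*(-1/32399) = -46493/10980 - 20001/32399 = -1725937687/355741020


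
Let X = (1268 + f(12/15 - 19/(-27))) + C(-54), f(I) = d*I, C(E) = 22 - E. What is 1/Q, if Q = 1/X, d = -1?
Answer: 181237/135 ≈ 1342.5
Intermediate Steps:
f(I) = -I
X = 181237/135 (X = (1268 - (12/15 - 19/(-27))) + (22 - 1*(-54)) = (1268 - (12*(1/15) - 19*(-1/27))) + (22 + 54) = (1268 - (⅘ + 19/27)) + 76 = (1268 - 1*203/135) + 76 = (1268 - 203/135) + 76 = 170977/135 + 76 = 181237/135 ≈ 1342.5)
Q = 135/181237 (Q = 1/(181237/135) = 135/181237 ≈ 0.00074488)
1/Q = 1/(135/181237) = 181237/135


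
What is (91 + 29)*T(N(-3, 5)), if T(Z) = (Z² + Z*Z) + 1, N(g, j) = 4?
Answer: 3960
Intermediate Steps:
T(Z) = 1 + 2*Z² (T(Z) = (Z² + Z²) + 1 = 2*Z² + 1 = 1 + 2*Z²)
(91 + 29)*T(N(-3, 5)) = (91 + 29)*(1 + 2*4²) = 120*(1 + 2*16) = 120*(1 + 32) = 120*33 = 3960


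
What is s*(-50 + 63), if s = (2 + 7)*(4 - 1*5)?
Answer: -117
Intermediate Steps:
s = -9 (s = 9*(4 - 5) = 9*(-1) = -9)
s*(-50 + 63) = -9*(-50 + 63) = -9*13 = -117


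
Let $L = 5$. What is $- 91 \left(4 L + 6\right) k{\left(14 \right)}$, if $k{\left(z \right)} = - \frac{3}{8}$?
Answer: $\frac{3549}{4} \approx 887.25$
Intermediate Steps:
$k{\left(z \right)} = - \frac{3}{8}$ ($k{\left(z \right)} = \left(-3\right) \frac{1}{8} = - \frac{3}{8}$)
$- 91 \left(4 L + 6\right) k{\left(14 \right)} = - 91 \left(4 \cdot 5 + 6\right) \left(- \frac{3}{8}\right) = - 91 \left(20 + 6\right) \left(- \frac{3}{8}\right) = \left(-91\right) 26 \left(- \frac{3}{8}\right) = \left(-2366\right) \left(- \frac{3}{8}\right) = \frac{3549}{4}$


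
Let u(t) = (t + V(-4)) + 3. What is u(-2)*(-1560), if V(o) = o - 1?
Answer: 6240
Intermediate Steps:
V(o) = -1 + o
u(t) = -2 + t (u(t) = (t + (-1 - 4)) + 3 = (t - 5) + 3 = (-5 + t) + 3 = -2 + t)
u(-2)*(-1560) = (-2 - 2)*(-1560) = -4*(-1560) = 6240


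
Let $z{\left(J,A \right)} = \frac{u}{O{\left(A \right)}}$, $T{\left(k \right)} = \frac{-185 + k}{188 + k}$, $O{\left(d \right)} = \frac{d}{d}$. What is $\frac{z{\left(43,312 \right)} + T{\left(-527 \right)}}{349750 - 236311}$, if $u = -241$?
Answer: $- \frac{80987}{38455821} \approx -0.002106$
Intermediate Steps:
$O{\left(d \right)} = 1$
$T{\left(k \right)} = \frac{-185 + k}{188 + k}$
$z{\left(J,A \right)} = -241$ ($z{\left(J,A \right)} = - \frac{241}{1} = \left(-241\right) 1 = -241$)
$\frac{z{\left(43,312 \right)} + T{\left(-527 \right)}}{349750 - 236311} = \frac{-241 + \frac{-185 - 527}{188 - 527}}{349750 - 236311} = \frac{-241 + \frac{1}{-339} \left(-712\right)}{113439} = \left(-241 - - \frac{712}{339}\right) \frac{1}{113439} = \left(-241 + \frac{712}{339}\right) \frac{1}{113439} = \left(- \frac{80987}{339}\right) \frac{1}{113439} = - \frac{80987}{38455821}$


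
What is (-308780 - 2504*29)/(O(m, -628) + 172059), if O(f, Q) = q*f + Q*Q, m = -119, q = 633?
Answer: -95349/122779 ≈ -0.77659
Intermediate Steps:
O(f, Q) = Q² + 633*f (O(f, Q) = 633*f + Q*Q = 633*f + Q² = Q² + 633*f)
(-308780 - 2504*29)/(O(m, -628) + 172059) = (-308780 - 2504*29)/(((-628)² + 633*(-119)) + 172059) = (-308780 - 72616)/((394384 - 75327) + 172059) = -381396/(319057 + 172059) = -381396/491116 = -381396*1/491116 = -95349/122779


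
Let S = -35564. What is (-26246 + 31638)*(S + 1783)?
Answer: -182147152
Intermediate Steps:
(-26246 + 31638)*(S + 1783) = (-26246 + 31638)*(-35564 + 1783) = 5392*(-33781) = -182147152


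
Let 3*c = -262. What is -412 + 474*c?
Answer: -41808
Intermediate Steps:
c = -262/3 (c = (⅓)*(-262) = -262/3 ≈ -87.333)
-412 + 474*c = -412 + 474*(-262/3) = -412 - 41396 = -41808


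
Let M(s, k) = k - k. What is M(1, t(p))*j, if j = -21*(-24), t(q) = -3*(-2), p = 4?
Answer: 0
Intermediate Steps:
t(q) = 6
j = 504
M(s, k) = 0
M(1, t(p))*j = 0*504 = 0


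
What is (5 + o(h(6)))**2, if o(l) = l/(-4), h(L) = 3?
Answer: 289/16 ≈ 18.063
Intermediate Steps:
o(l) = -l/4 (o(l) = l*(-1/4) = -l/4)
(5 + o(h(6)))**2 = (5 - 1/4*3)**2 = (5 - 3/4)**2 = (17/4)**2 = 289/16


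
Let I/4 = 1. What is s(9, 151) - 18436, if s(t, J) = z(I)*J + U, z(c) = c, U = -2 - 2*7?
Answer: -17848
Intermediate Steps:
I = 4 (I = 4*1 = 4)
U = -16 (U = -2 - 14 = -16)
s(t, J) = -16 + 4*J (s(t, J) = 4*J - 16 = -16 + 4*J)
s(9, 151) - 18436 = (-16 + 4*151) - 18436 = (-16 + 604) - 18436 = 588 - 18436 = -17848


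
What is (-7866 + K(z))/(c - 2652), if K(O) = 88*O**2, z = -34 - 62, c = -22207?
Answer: -803142/24859 ≈ -32.308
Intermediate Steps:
z = -96
(-7866 + K(z))/(c - 2652) = (-7866 + 88*(-96)**2)/(-22207 - 2652) = (-7866 + 88*9216)/(-24859) = (-7866 + 811008)*(-1/24859) = 803142*(-1/24859) = -803142/24859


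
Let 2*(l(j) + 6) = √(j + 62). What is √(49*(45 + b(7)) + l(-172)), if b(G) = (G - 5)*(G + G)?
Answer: √(14284 + 2*I*√110)/2 ≈ 59.758 + 0.043877*I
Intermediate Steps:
b(G) = 2*G*(-5 + G) (b(G) = (-5 + G)*(2*G) = 2*G*(-5 + G))
l(j) = -6 + √(62 + j)/2 (l(j) = -6 + √(j + 62)/2 = -6 + √(62 + j)/2)
√(49*(45 + b(7)) + l(-172)) = √(49*(45 + 2*7*(-5 + 7)) + (-6 + √(62 - 172)/2)) = √(49*(45 + 2*7*2) + (-6 + √(-110)/2)) = √(49*(45 + 28) + (-6 + (I*√110)/2)) = √(49*73 + (-6 + I*√110/2)) = √(3577 + (-6 + I*√110/2)) = √(3571 + I*√110/2)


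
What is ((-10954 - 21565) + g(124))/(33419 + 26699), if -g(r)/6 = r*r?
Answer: -124775/60118 ≈ -2.0755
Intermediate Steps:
g(r) = -6*r² (g(r) = -6*r*r = -6*r²)
((-10954 - 21565) + g(124))/(33419 + 26699) = ((-10954 - 21565) - 6*124²)/(33419 + 26699) = (-32519 - 6*15376)/60118 = (-32519 - 92256)*(1/60118) = -124775*1/60118 = -124775/60118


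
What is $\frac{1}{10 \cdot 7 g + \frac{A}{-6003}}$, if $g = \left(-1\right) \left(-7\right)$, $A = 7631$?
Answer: $\frac{6003}{2933839} \approx 0.0020461$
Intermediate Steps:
$g = 7$
$\frac{1}{10 \cdot 7 g + \frac{A}{-6003}} = \frac{1}{10 \cdot 7 \cdot 7 + \frac{7631}{-6003}} = \frac{1}{70 \cdot 7 + 7631 \left(- \frac{1}{6003}\right)} = \frac{1}{490 - \frac{7631}{6003}} = \frac{1}{\frac{2933839}{6003}} = \frac{6003}{2933839}$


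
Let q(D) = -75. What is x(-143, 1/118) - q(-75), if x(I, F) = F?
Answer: 8851/118 ≈ 75.008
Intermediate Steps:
x(-143, 1/118) - q(-75) = 1/118 - 1*(-75) = 1/118 + 75 = 8851/118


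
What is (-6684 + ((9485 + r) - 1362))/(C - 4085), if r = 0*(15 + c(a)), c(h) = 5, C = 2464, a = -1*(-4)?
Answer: -1439/1621 ≈ -0.88772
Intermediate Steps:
a = 4
r = 0 (r = 0*(15 + 5) = 0*20 = 0)
(-6684 + ((9485 + r) - 1362))/(C - 4085) = (-6684 + ((9485 + 0) - 1362))/(2464 - 4085) = (-6684 + (9485 - 1362))/(-1621) = (-6684 + 8123)*(-1/1621) = 1439*(-1/1621) = -1439/1621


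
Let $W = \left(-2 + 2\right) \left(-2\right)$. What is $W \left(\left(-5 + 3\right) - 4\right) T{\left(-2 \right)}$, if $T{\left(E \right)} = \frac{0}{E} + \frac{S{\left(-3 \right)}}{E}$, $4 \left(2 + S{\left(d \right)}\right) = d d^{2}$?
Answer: $0$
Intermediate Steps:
$S{\left(d \right)} = -2 + \frac{d^{3}}{4}$ ($S{\left(d \right)} = -2 + \frac{d d^{2}}{4} = -2 + \frac{d^{3}}{4}$)
$T{\left(E \right)} = - \frac{35}{4 E}$ ($T{\left(E \right)} = \frac{0}{E} + \frac{-2 + \frac{\left(-3\right)^{3}}{4}}{E} = 0 + \frac{-2 + \frac{1}{4} \left(-27\right)}{E} = 0 + \frac{-2 - \frac{27}{4}}{E} = 0 - \frac{35}{4 E} = - \frac{35}{4 E}$)
$W = 0$ ($W = 0 \left(-2\right) = 0$)
$W \left(\left(-5 + 3\right) - 4\right) T{\left(-2 \right)} = 0 \left(\left(-5 + 3\right) - 4\right) \left(- \frac{35}{4 \left(-2\right)}\right) = 0 \left(-2 - 4\right) \left(\left(- \frac{35}{4}\right) \left(- \frac{1}{2}\right)\right) = 0 \left(-6\right) \frac{35}{8} = 0 \cdot \frac{35}{8} = 0$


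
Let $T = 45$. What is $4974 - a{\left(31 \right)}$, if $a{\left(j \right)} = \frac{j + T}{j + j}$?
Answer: $\frac{154156}{31} \approx 4972.8$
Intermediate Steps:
$a{\left(j \right)} = \frac{45 + j}{2 j}$ ($a{\left(j \right)} = \frac{j + 45}{j + j} = \frac{45 + j}{2 j}$)
$4974 - a{\left(31 \right)} = 4974 - \frac{45 + 31}{2 \cdot 31} = 4974 - \frac{1}{2} \cdot \frac{1}{31} \cdot 76 = 4974 - \frac{38}{31} = \frac{154156}{31}$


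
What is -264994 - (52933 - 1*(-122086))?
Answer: -440013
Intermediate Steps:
-264994 - (52933 - 1*(-122086)) = -264994 - (52933 + 122086) = -264994 - 1*175019 = -264994 - 175019 = -440013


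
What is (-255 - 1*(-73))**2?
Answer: 33124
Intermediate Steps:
(-255 - 1*(-73))**2 = (-255 + 73)**2 = (-182)**2 = 33124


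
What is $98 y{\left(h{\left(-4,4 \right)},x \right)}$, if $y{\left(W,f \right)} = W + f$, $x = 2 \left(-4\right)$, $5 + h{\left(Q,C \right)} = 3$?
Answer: $-980$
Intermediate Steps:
$h{\left(Q,C \right)} = -2$ ($h{\left(Q,C \right)} = -5 + 3 = -2$)
$x = -8$
$98 y{\left(h{\left(-4,4 \right)},x \right)} = 98 \left(-2 - 8\right) = 98 \left(-10\right) = -980$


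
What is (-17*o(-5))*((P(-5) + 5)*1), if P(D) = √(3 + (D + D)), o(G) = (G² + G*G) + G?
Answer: -3825 - 765*I*√7 ≈ -3825.0 - 2024.0*I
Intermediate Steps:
o(G) = G + 2*G² (o(G) = (G² + G²) + G = 2*G² + G = G + 2*G²)
P(D) = √(3 + 2*D)
(-17*o(-5))*((P(-5) + 5)*1) = (-(-85)*(1 + 2*(-5)))*((√(3 + 2*(-5)) + 5)*1) = (-(-85)*(1 - 10))*((√(3 - 10) + 5)*1) = (-(-85)*(-9))*((√(-7) + 5)*1) = (-17*45)*((I*√7 + 5)*1) = -765*(5 + I*√7) = -3825 - 765*I*√7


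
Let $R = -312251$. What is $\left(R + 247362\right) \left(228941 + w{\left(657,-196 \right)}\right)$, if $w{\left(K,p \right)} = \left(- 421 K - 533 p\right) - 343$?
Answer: $-3664216941$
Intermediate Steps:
$w{\left(K,p \right)} = -343 - 533 p - 421 K$ ($w{\left(K,p \right)} = \left(- 533 p - 421 K\right) - 343 = -343 - 533 p - 421 K$)
$\left(R + 247362\right) \left(228941 + w{\left(657,-196 \right)}\right) = \left(-312251 + 247362\right) \left(228941 - 172472\right) = - 64889 \left(228941 - 172472\right) = \left(-64889\right) 56469 = -3664216941$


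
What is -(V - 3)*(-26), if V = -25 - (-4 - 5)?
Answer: -494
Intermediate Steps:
V = -16 (V = -25 - 1*(-9) = -25 + 9 = -16)
-(V - 3)*(-26) = -(-16 - 3)*(-26) = -(-19)*(-26) = -1*494 = -494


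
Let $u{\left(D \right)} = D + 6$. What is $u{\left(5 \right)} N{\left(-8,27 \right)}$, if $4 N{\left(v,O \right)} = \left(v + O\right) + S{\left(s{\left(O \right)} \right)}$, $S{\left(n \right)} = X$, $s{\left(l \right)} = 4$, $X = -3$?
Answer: $44$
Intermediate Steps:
$S{\left(n \right)} = -3$
$u{\left(D \right)} = 6 + D$
$N{\left(v,O \right)} = - \frac{3}{4} + \frac{O}{4} + \frac{v}{4}$ ($N{\left(v,O \right)} = \frac{\left(v + O\right) - 3}{4} = \frac{\left(O + v\right) - 3}{4} = \frac{-3 + O + v}{4} = - \frac{3}{4} + \frac{O}{4} + \frac{v}{4}$)
$u{\left(5 \right)} N{\left(-8,27 \right)} = \left(6 + 5\right) \left(- \frac{3}{4} + \frac{1}{4} \cdot 27 + \frac{1}{4} \left(-8\right)\right) = 11 \left(- \frac{3}{4} + \frac{27}{4} - 2\right) = 11 \cdot 4 = 44$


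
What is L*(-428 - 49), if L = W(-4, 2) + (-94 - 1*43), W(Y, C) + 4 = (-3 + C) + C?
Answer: 66780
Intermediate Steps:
W(Y, C) = -7 + 2*C (W(Y, C) = -4 + ((-3 + C) + C) = -4 + (-3 + 2*C) = -7 + 2*C)
L = -140 (L = (-7 + 2*2) + (-94 - 1*43) = (-7 + 4) + (-94 - 43) = -3 - 137 = -140)
L*(-428 - 49) = -140*(-428 - 49) = -140*(-477) = 66780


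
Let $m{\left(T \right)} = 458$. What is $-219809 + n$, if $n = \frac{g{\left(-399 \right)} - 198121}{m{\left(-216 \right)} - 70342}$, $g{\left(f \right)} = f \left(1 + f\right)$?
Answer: $- \frac{15361092837}{69884} \approx -2.1981 \cdot 10^{5}$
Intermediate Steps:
$n = \frac{39319}{69884}$ ($n = \frac{- 399 \left(1 - 399\right) - 198121}{458 - 70342} = \frac{\left(-399\right) \left(-398\right) - 198121}{-69884} = \left(158802 - 198121\right) \left(- \frac{1}{69884}\right) = \left(-39319\right) \left(- \frac{1}{69884}\right) = \frac{39319}{69884} \approx 0.56263$)
$-219809 + n = -219809 + \frac{39319}{69884} = - \frac{15361092837}{69884}$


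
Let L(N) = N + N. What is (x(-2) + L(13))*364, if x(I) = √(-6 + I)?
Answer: 9464 + 728*I*√2 ≈ 9464.0 + 1029.5*I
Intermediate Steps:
L(N) = 2*N
(x(-2) + L(13))*364 = (√(-6 - 2) + 2*13)*364 = (√(-8) + 26)*364 = (2*I*√2 + 26)*364 = (26 + 2*I*√2)*364 = 9464 + 728*I*√2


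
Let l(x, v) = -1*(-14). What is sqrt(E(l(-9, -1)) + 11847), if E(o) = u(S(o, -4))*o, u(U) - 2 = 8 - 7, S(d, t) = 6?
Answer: 3*sqrt(1321) ≈ 109.04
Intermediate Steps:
l(x, v) = 14
u(U) = 3 (u(U) = 2 + (8 - 7) = 2 + 1 = 3)
E(o) = 3*o
sqrt(E(l(-9, -1)) + 11847) = sqrt(3*14 + 11847) = sqrt(42 + 11847) = sqrt(11889) = 3*sqrt(1321)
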